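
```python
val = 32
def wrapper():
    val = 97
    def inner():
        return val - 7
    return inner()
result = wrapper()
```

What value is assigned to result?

Step 1: wrapper() shadows global val with val = 97.
Step 2: inner() finds val = 97 in enclosing scope, computes 97 - 7 = 90.
Step 3: result = 90

The answer is 90.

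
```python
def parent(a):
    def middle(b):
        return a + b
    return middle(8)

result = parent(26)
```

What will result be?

Step 1: parent(26) passes a = 26.
Step 2: middle(8) has b = 8, reads a = 26 from enclosing.
Step 3: result = 26 + 8 = 34

The answer is 34.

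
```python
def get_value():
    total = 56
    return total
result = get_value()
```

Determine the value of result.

Step 1: get_value() defines total = 56 in its local scope.
Step 2: return total finds the local variable total = 56.
Step 3: result = 56

The answer is 56.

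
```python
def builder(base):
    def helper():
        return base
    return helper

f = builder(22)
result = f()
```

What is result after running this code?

Step 1: builder(22) creates closure capturing base = 22.
Step 2: f() returns the captured base = 22.
Step 3: result = 22

The answer is 22.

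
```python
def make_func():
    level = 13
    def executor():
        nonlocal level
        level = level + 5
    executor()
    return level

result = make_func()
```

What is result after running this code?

Step 1: make_func() sets level = 13.
Step 2: executor() uses nonlocal to modify level in make_func's scope: level = 13 + 5 = 18.
Step 3: make_func() returns the modified level = 18

The answer is 18.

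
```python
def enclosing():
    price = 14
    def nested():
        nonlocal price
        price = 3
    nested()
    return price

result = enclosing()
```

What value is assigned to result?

Step 1: enclosing() sets price = 14.
Step 2: nested() uses nonlocal to reassign price = 3.
Step 3: result = 3

The answer is 3.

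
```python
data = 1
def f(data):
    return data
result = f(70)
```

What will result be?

Step 1: Global data = 1.
Step 2: f(70) takes parameter data = 70, which shadows the global.
Step 3: result = 70

The answer is 70.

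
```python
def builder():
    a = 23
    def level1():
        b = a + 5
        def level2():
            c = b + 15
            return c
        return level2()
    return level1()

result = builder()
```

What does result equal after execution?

Step 1: a = 23. b = a + 5 = 28.
Step 2: c = b + 15 = 28 + 15 = 43.
Step 3: result = 43

The answer is 43.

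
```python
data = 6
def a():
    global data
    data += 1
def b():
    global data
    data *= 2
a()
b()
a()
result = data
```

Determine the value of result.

Step 1: data = 6.
Step 2: a(): data = 6 + 1 = 7.
Step 3: b(): data = 7 * 2 = 14.
Step 4: a(): data = 14 + 1 = 15

The answer is 15.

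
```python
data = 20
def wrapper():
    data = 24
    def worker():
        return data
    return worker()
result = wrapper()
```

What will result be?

Step 1: data = 20 globally, but wrapper() defines data = 24 locally.
Step 2: worker() looks up data. Not in local scope, so checks enclosing scope (wrapper) and finds data = 24.
Step 3: result = 24

The answer is 24.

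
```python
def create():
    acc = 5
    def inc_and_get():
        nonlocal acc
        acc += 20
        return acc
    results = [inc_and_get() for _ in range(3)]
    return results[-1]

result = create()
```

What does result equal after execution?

Step 1: acc = 5.
Step 2: Three calls to inc_and_get(), each adding 20.
Step 3: Last value = 5 + 20 * 3 = 65

The answer is 65.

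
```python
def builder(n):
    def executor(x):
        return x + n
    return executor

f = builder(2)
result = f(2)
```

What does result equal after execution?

Step 1: builder(2) creates a closure that captures n = 2.
Step 2: f(2) calls the closure with x = 2, returning 2 + 2 = 4.
Step 3: result = 4

The answer is 4.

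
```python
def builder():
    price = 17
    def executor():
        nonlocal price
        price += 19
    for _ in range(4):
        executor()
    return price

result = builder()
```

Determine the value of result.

Step 1: price = 17.
Step 2: executor() is called 4 times in a loop, each adding 19 via nonlocal.
Step 3: price = 17 + 19 * 4 = 93

The answer is 93.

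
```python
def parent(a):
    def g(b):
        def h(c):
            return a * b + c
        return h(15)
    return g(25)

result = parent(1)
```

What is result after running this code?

Step 1: a = 1, b = 25, c = 15.
Step 2: h() computes a * b + c = 1 * 25 + 15 = 40.
Step 3: result = 40

The answer is 40.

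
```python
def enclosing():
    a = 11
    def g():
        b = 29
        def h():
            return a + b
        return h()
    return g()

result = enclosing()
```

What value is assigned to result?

Step 1: enclosing() defines a = 11. g() defines b = 29.
Step 2: h() accesses both from enclosing scopes: a = 11, b = 29.
Step 3: result = 11 + 29 = 40

The answer is 40.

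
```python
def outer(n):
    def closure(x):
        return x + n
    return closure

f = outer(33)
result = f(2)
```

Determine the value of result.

Step 1: outer(33) creates a closure that captures n = 33.
Step 2: f(2) calls the closure with x = 2, returning 2 + 33 = 35.
Step 3: result = 35

The answer is 35.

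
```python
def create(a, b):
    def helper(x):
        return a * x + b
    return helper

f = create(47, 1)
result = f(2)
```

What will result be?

Step 1: create(47, 1) captures a = 47, b = 1.
Step 2: f(2) computes 47 * 2 + 1 = 95.
Step 3: result = 95

The answer is 95.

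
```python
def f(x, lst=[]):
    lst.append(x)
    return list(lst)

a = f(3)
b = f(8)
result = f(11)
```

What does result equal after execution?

Step 1: Default list is shared. list() creates copies for return values.
Step 2: Internal list grows: [3] -> [3, 8] -> [3, 8, 11].
Step 3: result = [3, 8, 11]

The answer is [3, 8, 11].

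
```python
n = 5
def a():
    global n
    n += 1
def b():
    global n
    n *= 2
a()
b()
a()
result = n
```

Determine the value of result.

Step 1: n = 5.
Step 2: a(): n = 5 + 1 = 6.
Step 3: b(): n = 6 * 2 = 12.
Step 4: a(): n = 12 + 1 = 13

The answer is 13.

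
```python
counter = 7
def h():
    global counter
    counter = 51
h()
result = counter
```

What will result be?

Step 1: counter = 7 globally.
Step 2: h() declares global counter and sets it to 51.
Step 3: After h(), global counter = 51. result = 51

The answer is 51.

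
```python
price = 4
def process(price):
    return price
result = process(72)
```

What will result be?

Step 1: Global price = 4.
Step 2: process(72) takes parameter price = 72, which shadows the global.
Step 3: result = 72

The answer is 72.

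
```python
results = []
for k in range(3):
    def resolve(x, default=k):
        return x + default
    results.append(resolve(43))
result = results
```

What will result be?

Step 1: Default argument default=k is evaluated at function definition time.
Step 2: Each iteration creates resolve with default = current k value.
Step 3: resolve(43) returns 43 + default. results = [43, 44, 45]

The answer is [43, 44, 45].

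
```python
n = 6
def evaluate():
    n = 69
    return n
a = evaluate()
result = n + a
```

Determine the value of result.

Step 1: Global n = 6. evaluate() returns local n = 69.
Step 2: a = 69. Global n still = 6.
Step 3: result = 6 + 69 = 75

The answer is 75.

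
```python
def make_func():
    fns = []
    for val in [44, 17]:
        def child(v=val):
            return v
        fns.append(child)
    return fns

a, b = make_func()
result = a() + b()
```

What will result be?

Step 1: Default argument v=val captures val at each iteration.
Step 2: a() returns 44 (captured at first iteration), b() returns 17 (captured at second).
Step 3: result = 44 + 17 = 61

The answer is 61.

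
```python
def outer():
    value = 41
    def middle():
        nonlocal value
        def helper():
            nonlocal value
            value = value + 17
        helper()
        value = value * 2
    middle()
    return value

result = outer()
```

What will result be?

Step 1: value = 41.
Step 2: helper() adds 17: value = 41 + 17 = 58.
Step 3: middle() doubles: value = 58 * 2 = 116.
Step 4: result = 116

The answer is 116.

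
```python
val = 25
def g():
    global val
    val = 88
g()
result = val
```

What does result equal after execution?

Step 1: val = 25 globally.
Step 2: g() declares global val and sets it to 88.
Step 3: After g(), global val = 88. result = 88

The answer is 88.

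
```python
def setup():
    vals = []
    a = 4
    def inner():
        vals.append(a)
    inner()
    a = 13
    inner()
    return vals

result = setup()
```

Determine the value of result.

Step 1: a = 4. inner() appends current a to vals.
Step 2: First inner(): appends 4. Then a = 13.
Step 3: Second inner(): appends 13 (closure sees updated a). result = [4, 13]

The answer is [4, 13].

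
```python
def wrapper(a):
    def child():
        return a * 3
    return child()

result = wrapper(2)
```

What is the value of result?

Step 1: wrapper(2) binds parameter a = 2.
Step 2: child() accesses a = 2 from enclosing scope.
Step 3: result = 2 * 3 = 6

The answer is 6.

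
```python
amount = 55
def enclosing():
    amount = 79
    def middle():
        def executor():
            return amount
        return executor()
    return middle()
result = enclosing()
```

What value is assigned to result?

Step 1: enclosing() defines amount = 79. middle() and executor() have no local amount.
Step 2: executor() checks local (none), enclosing middle() (none), enclosing enclosing() and finds amount = 79.
Step 3: result = 79

The answer is 79.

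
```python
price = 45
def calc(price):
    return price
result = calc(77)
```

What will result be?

Step 1: Global price = 45.
Step 2: calc(77) takes parameter price = 77, which shadows the global.
Step 3: result = 77

The answer is 77.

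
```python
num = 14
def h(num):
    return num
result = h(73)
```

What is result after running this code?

Step 1: Global num = 14.
Step 2: h(73) takes parameter num = 73, which shadows the global.
Step 3: result = 73

The answer is 73.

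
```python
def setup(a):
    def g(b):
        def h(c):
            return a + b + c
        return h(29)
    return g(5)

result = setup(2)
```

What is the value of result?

Step 1: a = 2, b = 5, c = 29 across three nested scopes.
Step 2: h() accesses all three via LEGB rule.
Step 3: result = 2 + 5 + 29 = 36

The answer is 36.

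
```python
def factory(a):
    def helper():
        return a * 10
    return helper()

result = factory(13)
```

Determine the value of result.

Step 1: factory(13) binds parameter a = 13.
Step 2: helper() accesses a = 13 from enclosing scope.
Step 3: result = 13 * 10 = 130

The answer is 130.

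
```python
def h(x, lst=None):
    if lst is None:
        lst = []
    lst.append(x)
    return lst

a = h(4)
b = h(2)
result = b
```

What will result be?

Step 1: None default with guard creates a NEW list each call.
Step 2: a = [4] (fresh list). b = [2] (another fresh list).
Step 3: result = [2] (this is the fix for mutable default)

The answer is [2].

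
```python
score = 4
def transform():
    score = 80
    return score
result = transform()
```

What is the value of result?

Step 1: Global score = 4.
Step 2: transform() creates local score = 80, shadowing the global.
Step 3: Returns local score = 80. result = 80

The answer is 80.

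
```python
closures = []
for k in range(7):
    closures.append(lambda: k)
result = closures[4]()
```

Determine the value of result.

Step 1: The loop creates 7 lambdas, all referencing the same variable k.
Step 2: After the loop, k = 6 (final value).
Step 3: closures[4]() looks up k at call time and finds 6. This is the late binding gotcha. result = 6

The answer is 6.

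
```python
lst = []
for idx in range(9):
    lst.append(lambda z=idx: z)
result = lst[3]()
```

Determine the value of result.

Step 1: Default argument z=idx captures idx's value at each iteration.
Step 2: lst[3] captured z = 3 when idx was 3.
Step 3: result = 3

The answer is 3.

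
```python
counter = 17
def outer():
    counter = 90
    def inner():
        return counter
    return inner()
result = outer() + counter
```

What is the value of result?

Step 1: Global counter = 17. outer() shadows with counter = 90.
Step 2: inner() returns enclosing counter = 90. outer() = 90.
Step 3: result = 90 + global counter (17) = 107

The answer is 107.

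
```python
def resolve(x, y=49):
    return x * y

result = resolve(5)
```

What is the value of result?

Step 1: resolve(5) uses default y = 49.
Step 2: Returns 5 * 49 = 245.
Step 3: result = 245

The answer is 245.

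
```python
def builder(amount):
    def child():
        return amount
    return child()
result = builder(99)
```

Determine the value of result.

Step 1: builder(99) binds parameter amount = 99.
Step 2: child() looks up amount in enclosing scope and finds the parameter amount = 99.
Step 3: result = 99

The answer is 99.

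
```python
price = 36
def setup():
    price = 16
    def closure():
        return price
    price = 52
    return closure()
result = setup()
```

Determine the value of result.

Step 1: setup() sets price = 16, then later price = 52.
Step 2: closure() is called after price is reassigned to 52. Closures capture variables by reference, not by value.
Step 3: result = 52

The answer is 52.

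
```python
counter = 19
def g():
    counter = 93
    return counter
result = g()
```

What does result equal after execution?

Step 1: Global counter = 19.
Step 2: g() creates local counter = 93, shadowing the global.
Step 3: Returns local counter = 93. result = 93

The answer is 93.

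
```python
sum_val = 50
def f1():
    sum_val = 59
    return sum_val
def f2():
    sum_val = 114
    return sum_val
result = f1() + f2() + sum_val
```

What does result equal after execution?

Step 1: Each function shadows global sum_val with its own local.
Step 2: f1() returns 59, f2() returns 114.
Step 3: Global sum_val = 50 is unchanged. result = 59 + 114 + 50 = 223

The answer is 223.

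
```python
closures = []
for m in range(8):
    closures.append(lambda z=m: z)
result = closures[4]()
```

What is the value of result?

Step 1: Default argument z=m captures m's value at each iteration.
Step 2: closures[4] captured z = 4 when m was 4.
Step 3: result = 4

The answer is 4.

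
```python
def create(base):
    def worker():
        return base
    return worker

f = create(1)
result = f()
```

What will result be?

Step 1: create(1) creates closure capturing base = 1.
Step 2: f() returns the captured base = 1.
Step 3: result = 1

The answer is 1.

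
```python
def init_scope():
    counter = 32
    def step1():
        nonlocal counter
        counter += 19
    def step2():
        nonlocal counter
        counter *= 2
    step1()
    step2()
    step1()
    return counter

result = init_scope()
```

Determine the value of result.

Step 1: counter = 32.
Step 2: step1(): counter = 32 + 19 = 51.
Step 3: step2(): counter = 51 * 2 = 102.
Step 4: step1(): counter = 102 + 19 = 121. result = 121

The answer is 121.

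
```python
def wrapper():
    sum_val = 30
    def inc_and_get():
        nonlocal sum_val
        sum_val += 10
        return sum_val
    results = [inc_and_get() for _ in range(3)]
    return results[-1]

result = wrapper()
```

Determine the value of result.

Step 1: sum_val = 30.
Step 2: Three calls to inc_and_get(), each adding 10.
Step 3: Last value = 30 + 10 * 3 = 60

The answer is 60.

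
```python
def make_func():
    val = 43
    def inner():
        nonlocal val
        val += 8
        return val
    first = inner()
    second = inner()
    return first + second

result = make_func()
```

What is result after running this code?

Step 1: val starts at 43.
Step 2: First call: val = 43 + 8 = 51, returns 51.
Step 3: Second call: val = 51 + 8 = 59, returns 59.
Step 4: result = 51 + 59 = 110

The answer is 110.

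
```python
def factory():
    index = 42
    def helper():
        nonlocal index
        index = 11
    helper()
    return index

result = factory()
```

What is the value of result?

Step 1: factory() sets index = 42.
Step 2: helper() uses nonlocal to reassign index = 11.
Step 3: result = 11

The answer is 11.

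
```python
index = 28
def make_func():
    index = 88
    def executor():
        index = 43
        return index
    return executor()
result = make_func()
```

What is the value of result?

Step 1: Three scopes define index: global (28), make_func (88), executor (43).
Step 2: executor() has its own local index = 43, which shadows both enclosing and global.
Step 3: result = 43 (local wins in LEGB)

The answer is 43.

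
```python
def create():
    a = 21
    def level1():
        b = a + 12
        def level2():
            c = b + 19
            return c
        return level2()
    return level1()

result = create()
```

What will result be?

Step 1: a = 21. b = a + 12 = 33.
Step 2: c = b + 19 = 33 + 19 = 52.
Step 3: result = 52

The answer is 52.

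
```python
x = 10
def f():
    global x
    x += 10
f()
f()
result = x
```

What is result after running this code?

Step 1: x = 10.
Step 2: First f(): x = 10 + 10 = 20.
Step 3: Second f(): x = 20 + 10 = 30. result = 30

The answer is 30.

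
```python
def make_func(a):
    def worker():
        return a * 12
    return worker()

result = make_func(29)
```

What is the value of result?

Step 1: make_func(29) binds parameter a = 29.
Step 2: worker() accesses a = 29 from enclosing scope.
Step 3: result = 29 * 12 = 348

The answer is 348.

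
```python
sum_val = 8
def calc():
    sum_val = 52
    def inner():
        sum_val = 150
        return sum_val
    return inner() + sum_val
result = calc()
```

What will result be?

Step 1: calc() has local sum_val = 52. inner() has local sum_val = 150.
Step 2: inner() returns its local sum_val = 150.
Step 3: calc() returns 150 + its own sum_val (52) = 202

The answer is 202.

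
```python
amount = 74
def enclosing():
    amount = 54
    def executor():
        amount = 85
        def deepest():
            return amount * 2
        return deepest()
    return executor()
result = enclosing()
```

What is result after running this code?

Step 1: deepest() looks up amount through LEGB: not local, finds amount = 85 in enclosing executor().
Step 2: Returns 85 * 2 = 170.
Step 3: result = 170

The answer is 170.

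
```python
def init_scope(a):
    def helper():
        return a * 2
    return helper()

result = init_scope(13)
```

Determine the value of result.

Step 1: init_scope(13) binds parameter a = 13.
Step 2: helper() accesses a = 13 from enclosing scope.
Step 3: result = 13 * 2 = 26

The answer is 26.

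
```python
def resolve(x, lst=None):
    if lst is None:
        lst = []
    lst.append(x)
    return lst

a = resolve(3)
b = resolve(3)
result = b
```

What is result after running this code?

Step 1: None default with guard creates a NEW list each call.
Step 2: a = [3] (fresh list). b = [3] (another fresh list).
Step 3: result = [3] (this is the fix for mutable default)

The answer is [3].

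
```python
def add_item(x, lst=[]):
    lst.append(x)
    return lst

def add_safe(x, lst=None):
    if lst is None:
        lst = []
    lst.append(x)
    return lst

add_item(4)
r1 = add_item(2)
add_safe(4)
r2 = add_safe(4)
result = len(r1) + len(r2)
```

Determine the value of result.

Step 1: add_item shares mutable default: after 2 calls, lst = [4, 2], len = 2.
Step 2: add_safe creates fresh list each time: r2 = [4], len = 1.
Step 3: result = 2 + 1 = 3

The answer is 3.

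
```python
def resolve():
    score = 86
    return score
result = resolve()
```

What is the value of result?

Step 1: resolve() defines score = 86 in its local scope.
Step 2: return score finds the local variable score = 86.
Step 3: result = 86

The answer is 86.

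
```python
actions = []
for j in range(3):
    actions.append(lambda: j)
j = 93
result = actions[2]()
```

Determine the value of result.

Step 1: Lambdas capture the variable j by reference, not by value.
Step 2: After the loop, j is reassigned to 93.
Step 3: actions[2]() looks up the current j = 93. result = 93

The answer is 93.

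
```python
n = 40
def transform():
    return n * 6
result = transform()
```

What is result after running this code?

Step 1: n = 40 is defined globally.
Step 2: transform() looks up n from global scope = 40, then computes 40 * 6 = 240.
Step 3: result = 240

The answer is 240.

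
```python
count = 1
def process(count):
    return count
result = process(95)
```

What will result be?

Step 1: Global count = 1.
Step 2: process(95) takes parameter count = 95, which shadows the global.
Step 3: result = 95

The answer is 95.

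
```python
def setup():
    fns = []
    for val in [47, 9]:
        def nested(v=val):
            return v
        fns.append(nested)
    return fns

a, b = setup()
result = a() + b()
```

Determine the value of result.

Step 1: Default argument v=val captures val at each iteration.
Step 2: a() returns 47 (captured at first iteration), b() returns 9 (captured at second).
Step 3: result = 47 + 9 = 56

The answer is 56.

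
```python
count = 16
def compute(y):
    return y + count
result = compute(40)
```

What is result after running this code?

Step 1: count = 16 is defined globally.
Step 2: compute(40) uses parameter y = 40 and looks up count from global scope = 16.
Step 3: result = 40 + 16 = 56

The answer is 56.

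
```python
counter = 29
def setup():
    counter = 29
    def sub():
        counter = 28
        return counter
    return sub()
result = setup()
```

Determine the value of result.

Step 1: Three scopes define counter: global (29), setup (29), sub (28).
Step 2: sub() has its own local counter = 28, which shadows both enclosing and global.
Step 3: result = 28 (local wins in LEGB)

The answer is 28.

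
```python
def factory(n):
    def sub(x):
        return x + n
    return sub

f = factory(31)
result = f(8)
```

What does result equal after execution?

Step 1: factory(31) creates a closure that captures n = 31.
Step 2: f(8) calls the closure with x = 8, returning 8 + 31 = 39.
Step 3: result = 39

The answer is 39.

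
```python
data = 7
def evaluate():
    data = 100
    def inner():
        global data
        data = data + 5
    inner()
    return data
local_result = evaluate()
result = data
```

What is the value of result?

Step 1: Global data = 7. evaluate() creates local data = 100.
Step 2: inner() declares global data and adds 5: global data = 7 + 5 = 12.
Step 3: evaluate() returns its local data = 100 (unaffected by inner).
Step 4: result = global data = 12

The answer is 12.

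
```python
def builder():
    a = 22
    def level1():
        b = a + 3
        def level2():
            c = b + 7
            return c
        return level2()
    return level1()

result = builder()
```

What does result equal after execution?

Step 1: a = 22. b = a + 3 = 25.
Step 2: c = b + 7 = 25 + 7 = 32.
Step 3: result = 32

The answer is 32.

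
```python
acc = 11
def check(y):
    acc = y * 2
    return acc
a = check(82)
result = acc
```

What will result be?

Step 1: Global acc = 11.
Step 2: check(82) creates local acc = 82 * 2 = 164.
Step 3: Global acc unchanged because no global keyword. result = 11

The answer is 11.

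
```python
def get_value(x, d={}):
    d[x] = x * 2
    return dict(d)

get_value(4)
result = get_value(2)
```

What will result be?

Step 1: Mutable default dict is shared across calls.
Step 2: First call adds 4: 8. Second call adds 2: 4.
Step 3: result = {4: 8, 2: 4}

The answer is {4: 8, 2: 4}.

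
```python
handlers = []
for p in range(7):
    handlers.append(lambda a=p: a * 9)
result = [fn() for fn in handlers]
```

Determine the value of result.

Step 1: Default arg a=p captures p at each iteration.
Step 2: handlers[k] has a defaulting to k, returns k * 9.
Step 3: result = [0, 9, 18, 27, 36, 45, 54]

The answer is [0, 9, 18, 27, 36, 45, 54].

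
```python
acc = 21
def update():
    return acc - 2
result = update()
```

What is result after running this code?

Step 1: acc = 21 is defined globally.
Step 2: update() looks up acc from global scope = 21, then computes 21 - 2 = 19.
Step 3: result = 19

The answer is 19.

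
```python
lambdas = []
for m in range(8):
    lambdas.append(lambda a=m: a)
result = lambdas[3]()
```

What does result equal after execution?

Step 1: Default argument a=m captures m's value at each iteration.
Step 2: lambdas[3] captured a = 3 when m was 3.
Step 3: result = 3

The answer is 3.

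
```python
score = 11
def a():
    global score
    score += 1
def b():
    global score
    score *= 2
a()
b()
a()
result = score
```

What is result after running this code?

Step 1: score = 11.
Step 2: a(): score = 11 + 1 = 12.
Step 3: b(): score = 12 * 2 = 24.
Step 4: a(): score = 24 + 1 = 25

The answer is 25.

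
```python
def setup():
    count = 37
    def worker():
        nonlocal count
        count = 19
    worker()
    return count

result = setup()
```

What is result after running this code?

Step 1: setup() sets count = 37.
Step 2: worker() uses nonlocal to reassign count = 19.
Step 3: result = 19

The answer is 19.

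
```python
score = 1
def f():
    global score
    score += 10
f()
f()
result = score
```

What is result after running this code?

Step 1: score = 1.
Step 2: First f(): score = 1 + 10 = 11.
Step 3: Second f(): score = 11 + 10 = 21. result = 21

The answer is 21.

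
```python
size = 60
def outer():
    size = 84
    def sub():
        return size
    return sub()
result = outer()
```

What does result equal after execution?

Step 1: size = 60 globally, but outer() defines size = 84 locally.
Step 2: sub() looks up size. Not in local scope, so checks enclosing scope (outer) and finds size = 84.
Step 3: result = 84

The answer is 84.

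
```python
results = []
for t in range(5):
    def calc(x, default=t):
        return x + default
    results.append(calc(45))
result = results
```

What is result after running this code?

Step 1: Default argument default=t is evaluated at function definition time.
Step 2: Each iteration creates calc with default = current t value.
Step 3: calc(45) returns 45 + default. results = [45, 46, 47, 48, 49]

The answer is [45, 46, 47, 48, 49].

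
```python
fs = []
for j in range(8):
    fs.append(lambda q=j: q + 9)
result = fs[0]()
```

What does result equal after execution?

Step 1: Default argument q=j captures j's value at definition time.
Step 2: fs[0] was defined when j = 0, so q defaults to 0.
Step 3: result = 0 + 9 = 9 (default arg fixes the late binding issue)

The answer is 9.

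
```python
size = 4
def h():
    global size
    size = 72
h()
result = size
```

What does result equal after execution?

Step 1: size = 4 globally.
Step 2: h() declares global size and sets it to 72.
Step 3: After h(), global size = 72. result = 72

The answer is 72.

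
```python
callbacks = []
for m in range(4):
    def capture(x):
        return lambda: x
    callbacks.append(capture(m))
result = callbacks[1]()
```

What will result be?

Step 1: capture(m) creates a new scope capturing x = m at call time.
Step 2: callbacks[1] = capture(1), so its lambda captures x = 1.
Step 3: result = 1 (closure factory fixes late binding)

The answer is 1.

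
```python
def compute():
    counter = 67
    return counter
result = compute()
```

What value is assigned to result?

Step 1: compute() defines counter = 67 in its local scope.
Step 2: return counter finds the local variable counter = 67.
Step 3: result = 67

The answer is 67.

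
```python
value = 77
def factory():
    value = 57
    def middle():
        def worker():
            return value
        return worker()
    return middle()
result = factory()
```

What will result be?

Step 1: factory() defines value = 57. middle() and worker() have no local value.
Step 2: worker() checks local (none), enclosing middle() (none), enclosing factory() and finds value = 57.
Step 3: result = 57

The answer is 57.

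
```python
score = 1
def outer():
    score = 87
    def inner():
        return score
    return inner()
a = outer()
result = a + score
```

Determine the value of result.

Step 1: outer() has local score = 87. inner() reads from enclosing.
Step 2: outer() returns 87. Global score = 1 unchanged.
Step 3: result = 87 + 1 = 88

The answer is 88.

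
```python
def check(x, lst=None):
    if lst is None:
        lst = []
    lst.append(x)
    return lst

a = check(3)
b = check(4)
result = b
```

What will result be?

Step 1: None default with guard creates a NEW list each call.
Step 2: a = [3] (fresh list). b = [4] (another fresh list).
Step 3: result = [4] (this is the fix for mutable default)

The answer is [4].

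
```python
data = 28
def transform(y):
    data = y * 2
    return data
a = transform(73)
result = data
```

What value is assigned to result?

Step 1: Global data = 28.
Step 2: transform(73) creates local data = 73 * 2 = 146.
Step 3: Global data unchanged because no global keyword. result = 28

The answer is 28.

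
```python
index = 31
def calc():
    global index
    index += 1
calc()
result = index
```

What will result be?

Step 1: index = 31 globally.
Step 2: calc() modifies global index: index += 1 = 32.
Step 3: result = 32

The answer is 32.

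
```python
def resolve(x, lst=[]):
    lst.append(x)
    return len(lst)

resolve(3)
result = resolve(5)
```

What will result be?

Step 1: Mutable default list persists between calls.
Step 2: First call: lst = [3], len = 1. Second call: lst = [3, 5], len = 2.
Step 3: result = 2

The answer is 2.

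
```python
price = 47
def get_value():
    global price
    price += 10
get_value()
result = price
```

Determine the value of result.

Step 1: price = 47 globally.
Step 2: get_value() modifies global price: price += 10 = 57.
Step 3: result = 57

The answer is 57.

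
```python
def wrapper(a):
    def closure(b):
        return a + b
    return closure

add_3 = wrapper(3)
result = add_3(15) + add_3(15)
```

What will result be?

Step 1: add_3 captures a = 3.
Step 2: add_3(15) = 3 + 15 = 18, called twice.
Step 3: result = 18 + 18 = 36

The answer is 36.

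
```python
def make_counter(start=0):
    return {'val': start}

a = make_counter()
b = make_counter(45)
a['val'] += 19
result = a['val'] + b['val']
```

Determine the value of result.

Step 1: make_counter() returns a new dict each call (immutable default 0).
Step 2: a = {'val': 0}, b = {'val': 45}.
Step 3: a['val'] += 19 = 19. result = 19 + 45 = 64

The answer is 64.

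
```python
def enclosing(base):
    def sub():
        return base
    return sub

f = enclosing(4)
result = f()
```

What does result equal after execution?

Step 1: enclosing(4) creates closure capturing base = 4.
Step 2: f() returns the captured base = 4.
Step 3: result = 4

The answer is 4.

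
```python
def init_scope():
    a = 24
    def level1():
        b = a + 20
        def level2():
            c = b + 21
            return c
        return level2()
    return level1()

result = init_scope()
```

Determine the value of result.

Step 1: a = 24. b = a + 20 = 44.
Step 2: c = b + 21 = 44 + 21 = 65.
Step 3: result = 65

The answer is 65.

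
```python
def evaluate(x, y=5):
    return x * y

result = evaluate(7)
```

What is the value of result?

Step 1: evaluate(7) uses default y = 5.
Step 2: Returns 7 * 5 = 35.
Step 3: result = 35

The answer is 35.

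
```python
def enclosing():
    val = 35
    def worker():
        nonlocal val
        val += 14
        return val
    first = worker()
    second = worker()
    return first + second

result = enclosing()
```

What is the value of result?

Step 1: val starts at 35.
Step 2: First call: val = 35 + 14 = 49, returns 49.
Step 3: Second call: val = 49 + 14 = 63, returns 63.
Step 4: result = 49 + 63 = 112

The answer is 112.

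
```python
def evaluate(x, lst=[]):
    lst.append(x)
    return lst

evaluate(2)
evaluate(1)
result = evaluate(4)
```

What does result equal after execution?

Step 1: Mutable default argument gotcha! The list [] is created once.
Step 2: Each call appends to the SAME list: [2], [2, 1], [2, 1, 4].
Step 3: result = [2, 1, 4]

The answer is [2, 1, 4].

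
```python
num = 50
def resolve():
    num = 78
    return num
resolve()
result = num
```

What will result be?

Step 1: num = 50 globally.
Step 2: resolve() creates a LOCAL num = 78 (no global keyword!).
Step 3: The global num is unchanged. result = 50

The answer is 50.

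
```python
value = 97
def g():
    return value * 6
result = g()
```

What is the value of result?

Step 1: value = 97 is defined globally.
Step 2: g() looks up value from global scope = 97, then computes 97 * 6 = 582.
Step 3: result = 582

The answer is 582.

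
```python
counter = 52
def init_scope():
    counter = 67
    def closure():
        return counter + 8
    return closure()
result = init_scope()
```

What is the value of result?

Step 1: init_scope() shadows global counter with counter = 67.
Step 2: closure() finds counter = 67 in enclosing scope, computes 67 + 8 = 75.
Step 3: result = 75

The answer is 75.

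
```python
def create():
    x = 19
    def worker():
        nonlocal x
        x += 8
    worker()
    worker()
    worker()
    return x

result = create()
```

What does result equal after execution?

Step 1: x starts at 19.
Step 2: worker() is called 3 times, each adding 8.
Step 3: x = 19 + 8 * 3 = 43

The answer is 43.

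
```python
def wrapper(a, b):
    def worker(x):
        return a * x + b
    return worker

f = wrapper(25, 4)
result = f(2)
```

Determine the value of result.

Step 1: wrapper(25, 4) captures a = 25, b = 4.
Step 2: f(2) computes 25 * 2 + 4 = 54.
Step 3: result = 54

The answer is 54.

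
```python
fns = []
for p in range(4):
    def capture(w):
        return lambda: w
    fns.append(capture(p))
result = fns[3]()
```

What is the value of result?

Step 1: capture(p) creates a new scope capturing w = p at call time.
Step 2: fns[3] = capture(3), so its lambda captures w = 3.
Step 3: result = 3 (closure factory fixes late binding)

The answer is 3.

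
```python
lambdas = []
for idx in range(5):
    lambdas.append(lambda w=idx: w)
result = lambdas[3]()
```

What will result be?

Step 1: Default argument w=idx captures idx's value at each iteration.
Step 2: lambdas[3] captured w = 3 when idx was 3.
Step 3: result = 3

The answer is 3.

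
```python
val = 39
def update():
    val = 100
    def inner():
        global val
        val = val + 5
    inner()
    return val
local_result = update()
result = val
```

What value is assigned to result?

Step 1: Global val = 39. update() creates local val = 100.
Step 2: inner() declares global val and adds 5: global val = 39 + 5 = 44.
Step 3: update() returns its local val = 100 (unaffected by inner).
Step 4: result = global val = 44

The answer is 44.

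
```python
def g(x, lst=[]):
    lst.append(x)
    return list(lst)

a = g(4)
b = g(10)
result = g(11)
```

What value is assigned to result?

Step 1: Default list is shared. list() creates copies for return values.
Step 2: Internal list grows: [4] -> [4, 10] -> [4, 10, 11].
Step 3: result = [4, 10, 11]

The answer is [4, 10, 11].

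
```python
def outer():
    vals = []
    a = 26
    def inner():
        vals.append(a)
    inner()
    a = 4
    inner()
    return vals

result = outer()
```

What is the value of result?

Step 1: a = 26. inner() appends current a to vals.
Step 2: First inner(): appends 26. Then a = 4.
Step 3: Second inner(): appends 4 (closure sees updated a). result = [26, 4]

The answer is [26, 4].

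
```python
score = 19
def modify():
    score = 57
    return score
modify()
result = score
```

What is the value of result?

Step 1: Global score = 19.
Step 2: modify() creates local score = 57 (shadow, not modification).
Step 3: After modify() returns, global score is unchanged. result = 19

The answer is 19.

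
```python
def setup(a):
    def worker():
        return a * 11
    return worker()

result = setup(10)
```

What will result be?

Step 1: setup(10) binds parameter a = 10.
Step 2: worker() accesses a = 10 from enclosing scope.
Step 3: result = 10 * 11 = 110

The answer is 110.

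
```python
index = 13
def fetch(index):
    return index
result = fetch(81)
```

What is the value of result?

Step 1: Global index = 13.
Step 2: fetch(81) takes parameter index = 81, which shadows the global.
Step 3: result = 81

The answer is 81.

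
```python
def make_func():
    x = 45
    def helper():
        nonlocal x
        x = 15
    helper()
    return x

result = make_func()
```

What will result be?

Step 1: make_func() sets x = 45.
Step 2: helper() uses nonlocal to reassign x = 15.
Step 3: result = 15

The answer is 15.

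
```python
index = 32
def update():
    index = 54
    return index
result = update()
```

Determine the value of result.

Step 1: Global index = 32.
Step 2: update() creates local index = 54, shadowing the global.
Step 3: Returns local index = 54. result = 54

The answer is 54.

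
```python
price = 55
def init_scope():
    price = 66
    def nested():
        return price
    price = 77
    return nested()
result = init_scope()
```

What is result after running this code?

Step 1: init_scope() sets price = 66, then later price = 77.
Step 2: nested() is called after price is reassigned to 77. Closures capture variables by reference, not by value.
Step 3: result = 77

The answer is 77.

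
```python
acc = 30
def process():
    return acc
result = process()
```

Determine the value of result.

Step 1: acc = 30 is defined in the global scope.
Step 2: process() looks up acc. No local acc exists, so Python checks the global scope via LEGB rule and finds acc = 30.
Step 3: result = 30

The answer is 30.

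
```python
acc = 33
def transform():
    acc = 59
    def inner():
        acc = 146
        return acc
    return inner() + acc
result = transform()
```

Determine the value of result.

Step 1: transform() has local acc = 59. inner() has local acc = 146.
Step 2: inner() returns its local acc = 146.
Step 3: transform() returns 146 + its own acc (59) = 205

The answer is 205.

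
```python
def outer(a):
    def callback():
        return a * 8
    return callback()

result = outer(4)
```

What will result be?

Step 1: outer(4) binds parameter a = 4.
Step 2: callback() accesses a = 4 from enclosing scope.
Step 3: result = 4 * 8 = 32

The answer is 32.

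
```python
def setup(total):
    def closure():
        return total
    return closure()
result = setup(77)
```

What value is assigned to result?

Step 1: setup(77) binds parameter total = 77.
Step 2: closure() looks up total in enclosing scope and finds the parameter total = 77.
Step 3: result = 77

The answer is 77.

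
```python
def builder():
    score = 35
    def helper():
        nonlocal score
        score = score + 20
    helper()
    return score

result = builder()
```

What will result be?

Step 1: builder() sets score = 35.
Step 2: helper() uses nonlocal to modify score in builder's scope: score = 35 + 20 = 55.
Step 3: builder() returns the modified score = 55

The answer is 55.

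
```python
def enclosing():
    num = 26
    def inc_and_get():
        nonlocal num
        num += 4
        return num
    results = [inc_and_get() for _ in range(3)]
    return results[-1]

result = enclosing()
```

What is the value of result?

Step 1: num = 26.
Step 2: Three calls to inc_and_get(), each adding 4.
Step 3: Last value = 26 + 4 * 3 = 38

The answer is 38.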